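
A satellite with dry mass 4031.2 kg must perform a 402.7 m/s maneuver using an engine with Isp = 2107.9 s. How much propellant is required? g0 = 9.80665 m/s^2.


ve = Isp * g0 = 2107.9 * 9.80665 = 20671.437535 m/s
mass ratio = exp(dv/ve) = exp(402.7/20671.437535) = 1.01967198
m_prop = m_dry * (mr - 1) = 4031.2 * (1.01967198 - 1)
m_prop = 79.3017 kg

79.3017 kg


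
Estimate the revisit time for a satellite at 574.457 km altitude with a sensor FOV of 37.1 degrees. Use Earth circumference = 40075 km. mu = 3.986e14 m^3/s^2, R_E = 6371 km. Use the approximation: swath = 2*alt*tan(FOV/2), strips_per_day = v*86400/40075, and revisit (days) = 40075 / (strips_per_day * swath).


swath = 2*574.457*tan(0.3237586) = 385.5364 km
v = sqrt(mu/r) = 7575.6209 m/s = 7.5756 km/s
strips/day = v*86400/40075 = 7.5756*86400/40075 = 16.3327
coverage/day = strips * swath = 16.3327 * 385.5364 = 6296.8576 km
revisit = 40075 / 6296.8576 = 6.3643 days

6.3643 days


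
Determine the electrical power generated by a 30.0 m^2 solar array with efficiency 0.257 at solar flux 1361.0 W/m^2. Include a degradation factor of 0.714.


P = area * eta * S * degradation
P = 30.0 * 0.257 * 1361.0 * 0.714
P = 7492.2233 W

7492.2233 W


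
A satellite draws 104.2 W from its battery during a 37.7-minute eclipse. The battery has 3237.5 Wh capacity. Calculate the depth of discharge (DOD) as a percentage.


E_used = P * t / 60 = 104.2 * 37.7 / 60 = 65.4723 Wh
DOD = E_used / E_total * 100 = 65.4723 / 3237.5 * 100
DOD = 2.0223 %

2.0223 %


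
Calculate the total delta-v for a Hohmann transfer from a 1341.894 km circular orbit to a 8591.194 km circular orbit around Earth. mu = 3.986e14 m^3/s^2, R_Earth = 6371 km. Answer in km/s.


r1 = 7712.8940 km = 7.712894e+06 m
r2 = 14962.1940 km = 1.4962194e+07 m
dv1 = sqrt(mu/r1)*(sqrt(2*r2/(r1+r2)) - 1) = 1069.5828 m/s
dv2 = sqrt(mu/r2)*(1 - sqrt(2*r1/(r1+r2))) = 904.2793 m/s
total dv = |dv1| + |dv2| = 1069.5828 + 904.2793 = 1973.8621 m/s = 1.9739 km/s

1.9739 km/s


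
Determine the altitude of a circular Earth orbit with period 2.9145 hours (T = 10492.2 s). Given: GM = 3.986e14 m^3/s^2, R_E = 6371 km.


T = 10492.2 s
r = (mu*T^2/(4*pi^2))^(1/3) = (3.986e14 * 10492.2^2 / (4*pi^2))^(1/3)
r = 1.035866e+07 m = 10358.6595 km
alt = r - R_E = 10358.6595 - 6371 = 3987.6595 km

3987.6595 km


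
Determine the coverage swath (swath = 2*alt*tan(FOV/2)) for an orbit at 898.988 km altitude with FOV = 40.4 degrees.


FOV = 40.4 deg = 0.705113 rad
swath = 2 * alt * tan(FOV/2) = 2 * 898.988 * tan(0.3525565)
swath = 2 * 898.988 * 0.3679284
swath = 661.5264 km

661.5264 km


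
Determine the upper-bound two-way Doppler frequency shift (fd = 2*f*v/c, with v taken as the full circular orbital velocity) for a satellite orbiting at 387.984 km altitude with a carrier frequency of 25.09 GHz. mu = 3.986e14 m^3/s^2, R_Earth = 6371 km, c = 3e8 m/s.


r = 6.758984e+06 m
v = sqrt(mu/r) = 7679.4115 m/s (worst-case radial velocity)
f = 25.09 GHz = 2.509e+10 Hz
fd = 2*f*v/c = 2*2.509e+10*7679.4115/3.0e+08
fd = 1.2845096e+06 Hz

1.2845e+06 Hz


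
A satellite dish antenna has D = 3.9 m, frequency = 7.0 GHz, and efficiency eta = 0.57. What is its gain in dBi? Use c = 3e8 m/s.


lambda = c/f = 3e8 / 7.0e+09 = 0.04285714 m
G = eta*(pi*D/lambda)^2 = 0.57*(pi*3.9/0.04285714)^2
G = 46586.2106 (linear)
G = 10*log10(46586.2106) = 46.6826 dBi

46.6826 dBi


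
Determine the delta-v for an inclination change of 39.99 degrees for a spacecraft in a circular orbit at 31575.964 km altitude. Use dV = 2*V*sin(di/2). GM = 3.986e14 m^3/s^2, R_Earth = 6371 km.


r = 37946.9640 km = 3.7946964e+07 m
V = sqrt(mu/r) = 3241.0082 m/s
di = 39.99 deg = 0.6979572 rad
dV = 2*V*sin(di/2) = 2*3241.0082*sin(0.3489786)
dV = 2216.4486 m/s = 2.2164 km/s

2.2164 km/s


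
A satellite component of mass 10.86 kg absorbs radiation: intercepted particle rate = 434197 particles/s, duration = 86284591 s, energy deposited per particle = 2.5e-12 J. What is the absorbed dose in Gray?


Total energy deposited = rate * time * E_per
  = 434197 * 86284591 * 2.5e-12 = 93.6613 J
Dose = E_total / mass = 93.6613 / 10.86
Dose = 8.6244 Gy

8.6244 Gy


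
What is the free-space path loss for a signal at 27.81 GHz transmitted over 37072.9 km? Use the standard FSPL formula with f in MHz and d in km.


f = 27.81 GHz = 27810.0000 MHz
d = 37072.9 km
FSPL = 32.44 + 20*log10(27810.0000) + 20*log10(37072.9)
FSPL = 32.44 + 88.8840 + 91.3811
FSPL = 212.7052 dB

212.7052 dB


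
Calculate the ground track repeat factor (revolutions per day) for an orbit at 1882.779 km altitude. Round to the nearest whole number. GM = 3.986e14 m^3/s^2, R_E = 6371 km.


r = 8.253779e+06 m
T = 2*pi*sqrt(r^3/mu) = 7462.6054 s = 124.3768 min
revs/day = 1440 / 124.3768 = 11.5777
Rounded: 12 revolutions per day

12 revolutions per day


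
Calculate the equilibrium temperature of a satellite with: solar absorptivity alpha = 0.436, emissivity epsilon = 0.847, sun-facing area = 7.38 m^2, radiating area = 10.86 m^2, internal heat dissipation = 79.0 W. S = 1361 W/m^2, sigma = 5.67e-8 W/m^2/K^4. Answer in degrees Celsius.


Numerator = alpha*S*A_sun + Q_int = 0.436*1361*7.38 + 79.0 = 4458.2625 W
Denominator = eps*sigma*A_rad = 0.847*5.67e-8*10.86 = 5.2155041e-07 W/K^4
T^4 = 8.548095e+09 K^4
T = 304.0656 K = 30.9156 C

30.9156 degrees Celsius


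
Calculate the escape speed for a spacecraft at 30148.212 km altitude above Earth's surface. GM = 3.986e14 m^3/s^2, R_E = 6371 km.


r = 6371.0 + 30148.212 = 36519.2120 km = 3.6519212e+07 m
v_esc = sqrt(2*mu/r) = sqrt(2*3.986e14 / 3.6519212e+07)
v_esc = 4672.2164 m/s = 4.6722 km/s

4.6722 km/s


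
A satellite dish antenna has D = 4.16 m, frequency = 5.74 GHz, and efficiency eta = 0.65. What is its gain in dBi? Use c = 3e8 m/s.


lambda = c/f = 3e8 / 5.74e+09 = 0.05226481 m
G = eta*(pi*D/lambda)^2 = 0.65*(pi*4.16/0.05226481)^2
G = 40642.5584 (linear)
G = 10*log10(40642.5584) = 46.0898 dBi

46.0898 dBi


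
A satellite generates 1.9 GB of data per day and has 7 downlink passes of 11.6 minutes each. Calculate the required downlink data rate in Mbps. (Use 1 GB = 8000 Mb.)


total contact time = 7 * 11.6 * 60 = 4872.0000 s
data = 1.9 GB = 15200.0000 Mb
rate = 15200.0000 / 4872.0000 = 3.1199 Mbps

3.1199 Mbps


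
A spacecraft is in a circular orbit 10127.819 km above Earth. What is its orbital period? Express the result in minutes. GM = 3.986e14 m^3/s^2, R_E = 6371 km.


r = 16498.8190 km = 1.6498819e+07 m
T = 2*pi*sqrt(r^3/mu) = 2*pi*sqrt(4.4911605e+21 / 3.986e14)
T = 21090.6764 s = 351.5113 min

351.5113 minutes


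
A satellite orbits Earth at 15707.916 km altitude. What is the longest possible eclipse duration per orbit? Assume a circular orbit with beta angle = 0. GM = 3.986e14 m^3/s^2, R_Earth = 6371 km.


r = 22078.9160 km
T = 544.1600 min
Eclipse fraction = arcsin(R_E/r)/pi = arcsin(6371.0000/22078.9160)/pi
= arcsin(0.2885558)/pi = 0.09317509
Eclipse duration = 0.09317509 * 544.1600 = 50.7022 min

50.7022 minutes


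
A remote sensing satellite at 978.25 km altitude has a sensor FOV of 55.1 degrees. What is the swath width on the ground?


FOV = 55.1 deg = 0.9616764 rad
swath = 2 * alt * tan(FOV/2) = 2 * 978.25 * tan(0.4808382)
swath = 2 * 978.25 * 0.5216767
swath = 1020.6605 km

1020.6605 km


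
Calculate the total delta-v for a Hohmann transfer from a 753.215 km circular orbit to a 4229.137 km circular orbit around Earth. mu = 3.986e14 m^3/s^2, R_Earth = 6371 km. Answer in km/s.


r1 = 7124.2150 km = 7.124215e+06 m
r2 = 10600.1370 km = 1.0600137e+07 m
dv1 = sqrt(mu/r1)*(sqrt(2*r2/(r1+r2)) - 1) = 700.6352 m/s
dv2 = sqrt(mu/r2)*(1 - sqrt(2*r1/(r1+r2))) = 634.0697 m/s
total dv = |dv1| + |dv2| = 700.6352 + 634.0697 = 1334.7049 m/s = 1.3347 km/s

1.3347 km/s


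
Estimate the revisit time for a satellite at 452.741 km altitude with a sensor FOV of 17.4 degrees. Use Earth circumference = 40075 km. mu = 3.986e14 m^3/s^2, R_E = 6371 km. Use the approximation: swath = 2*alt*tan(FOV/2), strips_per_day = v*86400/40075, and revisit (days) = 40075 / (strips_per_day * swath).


swath = 2*452.741*tan(0.1518436) = 138.5582 km
v = sqrt(mu/r) = 7642.8860 m/s = 7.6429 km/s
strips/day = v*86400/40075 = 7.6429*86400/40075 = 16.4777
coverage/day = strips * swath = 16.4777 * 138.5582 = 2283.1260 km
revisit = 40075 / 2283.1260 = 17.5527 days

17.5527 days


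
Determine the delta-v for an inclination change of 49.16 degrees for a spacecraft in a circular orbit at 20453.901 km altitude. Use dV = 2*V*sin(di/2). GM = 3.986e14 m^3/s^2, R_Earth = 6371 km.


r = 26824.9010 km = 2.6824901e+07 m
V = sqrt(mu/r) = 3854.7799 m/s
di = 49.16 deg = 0.8580039 rad
dV = 2*V*sin(di/2) = 2*3854.7799*sin(0.4290019)
dV = 3206.8946 m/s = 3.2069 km/s

3.2069 km/s


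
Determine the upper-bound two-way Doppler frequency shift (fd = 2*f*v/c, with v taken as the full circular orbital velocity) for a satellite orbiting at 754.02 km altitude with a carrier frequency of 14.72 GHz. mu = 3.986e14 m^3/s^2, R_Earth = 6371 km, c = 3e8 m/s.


r = 7.12502e+06 m
v = sqrt(mu/r) = 7479.5523 m/s (worst-case radial velocity)
f = 14.72 GHz = 1.472e+10 Hz
fd = 2*f*v/c = 2*1.472e+10*7479.5523/3.0e+08
fd = 733993.3991 Hz

733993.3991 Hz


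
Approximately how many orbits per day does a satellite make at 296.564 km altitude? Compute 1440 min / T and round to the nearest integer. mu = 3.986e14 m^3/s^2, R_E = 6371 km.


r = 6.667564e+06 m
T = 2*pi*sqrt(r^3/mu) = 5418.2871 s = 90.3048 min
revs/day = 1440 / 90.3048 = 15.9460
Rounded: 16 revolutions per day

16 revolutions per day


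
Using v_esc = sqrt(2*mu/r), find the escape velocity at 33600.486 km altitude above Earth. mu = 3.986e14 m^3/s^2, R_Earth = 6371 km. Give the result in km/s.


r = 6371.0 + 33600.486 = 39971.4860 km = 3.9971486e+07 m
v_esc = sqrt(2*mu/r) = sqrt(2*3.986e14 / 3.9971486e+07)
v_esc = 4465.8949 m/s = 4.4659 km/s

4.4659 km/s


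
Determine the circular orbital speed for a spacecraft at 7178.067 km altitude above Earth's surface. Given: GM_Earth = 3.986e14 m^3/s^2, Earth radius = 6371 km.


r = R_E + alt = 6371.0 + 7178.067 = 13549.0670 km = 1.3549067e+07 m
v = sqrt(mu/r) = sqrt(3.986e14 / 1.3549067e+07) = 5423.9285 m/s = 5.4239 km/s

5.4239 km/s


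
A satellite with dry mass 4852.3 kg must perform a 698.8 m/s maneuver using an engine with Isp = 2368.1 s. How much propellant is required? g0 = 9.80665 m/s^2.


ve = Isp * g0 = 2368.1 * 9.80665 = 23223.127865 m/s
mass ratio = exp(dv/ve) = exp(698.8/23223.127865) = 1.03054799
m_prop = m_dry * (mr - 1) = 4852.3 * (1.03054799 - 1)
m_prop = 148.2280 kg

148.2280 kg


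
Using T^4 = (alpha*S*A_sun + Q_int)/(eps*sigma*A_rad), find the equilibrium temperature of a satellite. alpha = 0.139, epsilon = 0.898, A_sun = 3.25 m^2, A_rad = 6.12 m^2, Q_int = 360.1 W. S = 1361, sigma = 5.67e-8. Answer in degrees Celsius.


Numerator = alpha*S*A_sun + Q_int = 0.139*1361*3.25 + 360.1 = 974.9318 W
Denominator = eps*sigma*A_rad = 0.898*5.67e-8*6.12 = 3.1160959e-07 W/K^4
T^4 = 3.1286962e+09 K^4
T = 236.5053 K = -36.6447 C

-36.6447 degrees Celsius


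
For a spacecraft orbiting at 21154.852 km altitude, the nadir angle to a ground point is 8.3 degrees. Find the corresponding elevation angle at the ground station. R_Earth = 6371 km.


r = R_E + alt = 27525.8520 km
Law of sines in the satellite / Earth-center / ground-point triangle:
  sin(nadir)/R_E = sin(90 + el)/r  =>  cos(el) = (r/R_E)*sin(nadir)
cos(el) = (27525.8520 / 6371.0000) * sin(8.3 deg) = 0.6236898
el = arccos(0.6236898) = 51.4139 deg
(Earth-central angle = 90 - nadir - el = 30.2861 deg)

51.4139 degrees


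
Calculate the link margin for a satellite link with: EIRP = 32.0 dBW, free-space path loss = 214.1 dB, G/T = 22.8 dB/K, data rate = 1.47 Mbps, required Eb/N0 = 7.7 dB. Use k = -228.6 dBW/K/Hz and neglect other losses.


C/N0 = EIRP - FSPL + G/T - k = 32.0 - 214.1 + 22.8 - (-228.6)
C/N0 = 69.3000 dB-Hz
R_b = 1.47 Mbps = 1.47e+06 bps -> 10*log10(R_b) = 61.6732 dB-Hz
Eb/N0 = C/N0 - 10*log10(R_b) = 69.3000 - 61.6732 = 7.6268 dB
Margin = Eb/N0 - Eb/N0_req = 7.6268 - 7.7 = -0.07317335 dB (negative margin: link does not close)

-0.0732 dB


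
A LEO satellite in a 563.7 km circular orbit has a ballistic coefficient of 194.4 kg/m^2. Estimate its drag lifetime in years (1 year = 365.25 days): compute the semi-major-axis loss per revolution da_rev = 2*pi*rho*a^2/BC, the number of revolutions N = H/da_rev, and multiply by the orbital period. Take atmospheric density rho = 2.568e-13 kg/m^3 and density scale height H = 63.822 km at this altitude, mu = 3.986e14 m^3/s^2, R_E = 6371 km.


a = R_E + alt = 6934.7000 km = 6.9347e+06 m
da_rev = 2*pi*rho*a^2/BC = 2*pi*2.568e-13*(6.9347e+06)^2/194.4 = 0.399148023 m per revolution
N = H/da_rev = 63822.0000 m / 0.399148023 m = 159895.5682 revolutions
P = 2*pi*sqrt(a^3/mu) = 5747.1527 s
lifetime = N*P = 159895.5682 * 5747.1527 = 9.1894425e+08 s = 10635.9288 days
years = 10635.9288 / 365.25 = 29.1196 years

29.1196 years


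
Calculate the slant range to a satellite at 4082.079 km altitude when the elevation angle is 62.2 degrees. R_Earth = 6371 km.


h = 4082.079 km, el = 62.2 deg
d = -R_E*sin(el) + sqrt((R_E*sin(el))^2 + 2*R_E*h + h^2)
d = -6371.0000*sin(1.0856) + sqrt((6371.0000*0.884581)^2 + 2*6371.0000*4082.079 + 4082.079^2)
d = 4386.2079 km

4386.2079 km


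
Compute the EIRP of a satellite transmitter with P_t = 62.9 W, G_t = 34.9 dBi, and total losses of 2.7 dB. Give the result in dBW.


Pt = 62.9 W = 17.9865 dBW
EIRP = Pt_dBW + Gt - losses = 17.9865 + 34.9 - 2.7 = 50.1865 dBW

50.1865 dBW


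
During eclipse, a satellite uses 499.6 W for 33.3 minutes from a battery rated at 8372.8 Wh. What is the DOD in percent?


E_used = P * t / 60 = 499.6 * 33.3 / 60 = 277.2780 Wh
DOD = E_used / E_total * 100 = 277.2780 / 8372.8 * 100
DOD = 3.3117 %

3.3117 %


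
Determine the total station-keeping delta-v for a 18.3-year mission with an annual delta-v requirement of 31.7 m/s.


dV = rate * years = 31.7 * 18.3
dV = 580.1100 m/s

580.1100 m/s


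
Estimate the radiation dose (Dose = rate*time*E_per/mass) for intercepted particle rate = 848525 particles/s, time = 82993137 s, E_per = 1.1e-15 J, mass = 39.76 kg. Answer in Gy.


Total energy deposited = rate * time * E_per
  = 848525 * 82993137 * 1.1e-15 = 0.07746393 J
Dose = E_total / mass = 0.07746393 / 39.76
Dose = 0.001948288 Gy

0.0019 Gy


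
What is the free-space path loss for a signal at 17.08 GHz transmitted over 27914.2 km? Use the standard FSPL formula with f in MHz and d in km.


f = 17.08 GHz = 17080.0000 MHz
d = 27914.2 km
FSPL = 32.44 + 20*log10(17080.0000) + 20*log10(27914.2)
FSPL = 32.44 + 84.6498 + 88.9165
FSPL = 206.0063 dB

206.0063 dB


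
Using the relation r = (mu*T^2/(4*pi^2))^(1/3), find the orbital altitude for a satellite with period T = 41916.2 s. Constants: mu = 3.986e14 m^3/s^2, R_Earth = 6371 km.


T = 41916.2 s
r = (mu*T^2/(4*pi^2))^(1/3) = (3.986e14 * 41916.2^2 / (4*pi^2))^(1/3)
r = 2.6080372e+07 m = 26080.3724 km
alt = r - R_E = 26080.3724 - 6371 = 19709.3724 km

19709.3724 km


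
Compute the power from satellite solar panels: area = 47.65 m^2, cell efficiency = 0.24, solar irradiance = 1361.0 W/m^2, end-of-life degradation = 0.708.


P = area * eta * S * degradation
P = 47.65 * 0.24 * 1361.0 * 0.708
P = 11019.5924 W

11019.5924 W


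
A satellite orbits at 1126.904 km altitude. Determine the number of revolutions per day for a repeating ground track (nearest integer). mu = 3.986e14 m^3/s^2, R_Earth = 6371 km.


r = 7.497904e+06 m
T = 2*pi*sqrt(r^3/mu) = 6461.3168 s = 107.6886 min
revs/day = 1440 / 107.6886 = 13.3719
Rounded: 13 revolutions per day

13 revolutions per day


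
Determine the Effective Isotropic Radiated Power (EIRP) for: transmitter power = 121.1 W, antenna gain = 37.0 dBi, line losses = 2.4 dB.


Pt = 121.1 W = 20.8314 dBW
EIRP = Pt_dBW + Gt - losses = 20.8314 + 37.0 - 2.4 = 55.4314 dBW

55.4314 dBW


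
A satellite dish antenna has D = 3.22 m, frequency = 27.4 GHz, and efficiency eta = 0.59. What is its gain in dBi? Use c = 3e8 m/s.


lambda = c/f = 3e8 / 2.74e+10 = 0.01094891 m
G = eta*(pi*D/lambda)^2 = 0.59*(pi*3.22/0.01094891)^2
G = 503642.2050 (linear)
G = 10*log10(503642.2050) = 57.0212 dBi

57.0212 dBi


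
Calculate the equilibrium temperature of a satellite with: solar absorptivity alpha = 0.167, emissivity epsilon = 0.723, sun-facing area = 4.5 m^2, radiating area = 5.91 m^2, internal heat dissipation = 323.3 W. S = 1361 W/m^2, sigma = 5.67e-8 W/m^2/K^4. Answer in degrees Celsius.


Numerator = alpha*S*A_sun + Q_int = 0.167*1361*4.5 + 323.3 = 1346.0915 W
Denominator = eps*sigma*A_rad = 0.723*5.67e-8*5.91 = 2.4227513e-07 W/K^4
T^4 = 5.5560449e+09 K^4
T = 273.0181 K = -0.1319024 C

-0.1319 degrees Celsius


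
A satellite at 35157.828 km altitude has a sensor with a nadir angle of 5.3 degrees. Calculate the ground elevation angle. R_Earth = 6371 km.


r = R_E + alt = 41528.8280 km
Law of sines in the satellite / Earth-center / ground-point triangle:
  sin(nadir)/R_E = sin(90 + el)/r  =>  cos(el) = (r/R_E)*sin(nadir)
cos(el) = (41528.8280 / 6371.0000) * sin(5.3 deg) = 0.6021099
el = arccos(0.6021099) = 52.9788 deg
(Earth-central angle = 90 - nadir - el = 31.7212 deg)

52.9788 degrees


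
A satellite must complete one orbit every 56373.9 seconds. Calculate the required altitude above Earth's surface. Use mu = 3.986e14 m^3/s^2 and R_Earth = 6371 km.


T = 56373.9 s
r = (mu*T^2/(4*pi^2))^(1/3) = (3.986e14 * 56373.9^2 / (4*pi^2))^(1/3)
r = 3.1776879e+07 m = 31776.8790 km
alt = r - R_E = 31776.8790 - 6371 = 25405.8790 km

25405.8790 km


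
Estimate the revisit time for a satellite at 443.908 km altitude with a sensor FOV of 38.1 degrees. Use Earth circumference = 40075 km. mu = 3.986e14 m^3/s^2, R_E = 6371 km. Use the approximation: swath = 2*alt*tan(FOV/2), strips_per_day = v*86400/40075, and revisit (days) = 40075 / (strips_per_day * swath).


swath = 2*443.908*tan(0.3324852) = 306.5664 km
v = sqrt(mu/r) = 7647.8374 m/s = 7.6478 km/s
strips/day = v*86400/40075 = 7.6478*86400/40075 = 16.4884
coverage/day = strips * swath = 16.4884 * 306.5664 = 5054.7942 km
revisit = 40075 / 5054.7942 = 7.9281 days

7.9281 days


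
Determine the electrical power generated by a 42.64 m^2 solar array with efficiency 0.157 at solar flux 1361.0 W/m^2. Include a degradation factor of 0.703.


P = area * eta * S * degradation
P = 42.64 * 0.157 * 1361.0 * 0.703
P = 6405.1647 W

6405.1647 W


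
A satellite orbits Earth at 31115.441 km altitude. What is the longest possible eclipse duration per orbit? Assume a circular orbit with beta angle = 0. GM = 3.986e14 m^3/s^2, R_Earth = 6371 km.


r = 37486.4410 km
T = 1203.8470 min
Eclipse fraction = arcsin(R_E/r)/pi = arcsin(6371.0000/37486.4410)/pi
= arcsin(0.1699548)/pi = 0.05436217
Eclipse duration = 0.05436217 * 1203.8470 = 65.4437 min

65.4437 minutes


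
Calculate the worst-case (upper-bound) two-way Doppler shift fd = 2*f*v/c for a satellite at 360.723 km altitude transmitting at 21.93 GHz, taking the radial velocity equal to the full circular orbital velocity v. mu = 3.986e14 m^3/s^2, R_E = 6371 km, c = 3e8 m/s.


r = 6.731723e+06 m
v = sqrt(mu/r) = 7694.9452 m/s (worst-case radial velocity)
f = 21.93 GHz = 2.193e+10 Hz
fd = 2*f*v/c = 2*2.193e+10*7694.9452/3.0e+08
fd = 1.125001e+06 Hz

1.1250e+06 Hz


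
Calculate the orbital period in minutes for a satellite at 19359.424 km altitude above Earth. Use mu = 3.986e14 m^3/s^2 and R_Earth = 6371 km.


r = 25730.4240 km = 2.5730424e+07 m
T = 2*pi*sqrt(r^3/mu) = 2*pi*sqrt(1.7034949e+22 / 3.986e14)
T = 41075.3843 s = 684.5897 min

684.5897 minutes


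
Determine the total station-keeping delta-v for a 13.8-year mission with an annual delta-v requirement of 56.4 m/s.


dV = rate * years = 56.4 * 13.8
dV = 778.3200 m/s

778.3200 m/s


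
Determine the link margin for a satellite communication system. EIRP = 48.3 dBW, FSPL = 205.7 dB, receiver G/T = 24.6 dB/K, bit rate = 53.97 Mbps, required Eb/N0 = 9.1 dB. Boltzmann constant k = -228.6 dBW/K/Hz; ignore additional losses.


C/N0 = EIRP - FSPL + G/T - k = 48.3 - 205.7 + 24.6 - (-228.6)
C/N0 = 95.8000 dB-Hz
R_b = 53.97 Mbps = 5.397e+07 bps -> 10*log10(R_b) = 77.3215 dB-Hz
Eb/N0 = C/N0 - 10*log10(R_b) = 95.8000 - 77.3215 = 18.4785 dB
Margin = Eb/N0 - Eb/N0_req = 18.4785 - 9.1 = 9.3785 dB (link closes)

9.3785 dB


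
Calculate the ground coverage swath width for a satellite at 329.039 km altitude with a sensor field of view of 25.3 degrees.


FOV = 25.3 deg = 0.4415683 rad
swath = 2 * alt * tan(FOV/2) = 2 * 329.039 * tan(0.2207842)
swath = 2 * 329.039 * 0.2244429
swath = 147.7010 km

147.7010 km


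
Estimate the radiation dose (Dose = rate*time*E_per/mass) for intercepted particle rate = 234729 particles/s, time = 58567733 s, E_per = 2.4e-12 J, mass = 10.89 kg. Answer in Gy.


Total energy deposited = rate * time * E_per
  = 234729 * 58567733 * 2.4e-12 = 32.9941 J
Dose = E_total / mass = 32.9941 / 10.89
Dose = 3.0298 Gy

3.0298 Gy


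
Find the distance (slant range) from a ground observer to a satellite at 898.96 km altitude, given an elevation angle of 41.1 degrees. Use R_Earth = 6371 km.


h = 898.96 km, el = 41.1 deg
d = -R_E*sin(el) + sqrt((R_E*sin(el))^2 + 2*R_E*h + h^2)
d = -6371.0000*sin(0.7173303) + sqrt((6371.0000*0.6573752)^2 + 2*6371.0000*898.96 + 898.96^2)
d = 1271.0907 km

1271.0907 km


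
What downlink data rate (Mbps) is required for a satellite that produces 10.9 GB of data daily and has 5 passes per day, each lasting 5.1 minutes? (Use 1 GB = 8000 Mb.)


total contact time = 5 * 5.1 * 60 = 1530.0000 s
data = 10.9 GB = 87200.0000 Mb
rate = 87200.0000 / 1530.0000 = 56.9935 Mbps

56.9935 Mbps


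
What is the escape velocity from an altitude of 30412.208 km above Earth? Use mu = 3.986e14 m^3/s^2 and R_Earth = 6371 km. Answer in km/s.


r = 6371.0 + 30412.208 = 36783.2080 km = 3.6783208e+07 m
v_esc = sqrt(2*mu/r) = sqrt(2*3.986e14 / 3.6783208e+07)
v_esc = 4655.4197 m/s = 4.6554 km/s

4.6554 km/s


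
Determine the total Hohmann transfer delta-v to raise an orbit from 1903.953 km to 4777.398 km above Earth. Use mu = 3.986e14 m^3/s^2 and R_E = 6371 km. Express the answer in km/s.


r1 = 8274.9530 km = 8.274953e+06 m
r2 = 11148.3980 km = 1.1148398e+07 m
dv1 = sqrt(mu/r1)*(sqrt(2*r2/(r1+r2)) - 1) = 495.6747 m/s
dv2 = sqrt(mu/r2)*(1 - sqrt(2*r1/(r1+r2))) = 459.9870 m/s
total dv = |dv1| + |dv2| = 495.6747 + 459.9870 = 955.6617 m/s = 0.9556617 km/s

0.9557 km/s


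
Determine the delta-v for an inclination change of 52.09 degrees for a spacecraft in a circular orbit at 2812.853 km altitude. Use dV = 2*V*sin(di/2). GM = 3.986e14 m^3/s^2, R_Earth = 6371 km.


r = 9183.8530 km = 9.183853e+06 m
V = sqrt(mu/r) = 6588.0394 m/s
di = 52.09 deg = 0.909142 rad
dV = 2*V*sin(di/2) = 2*6588.0394*sin(0.454571)
dV = 5785.3121 m/s = 5.7853 km/s

5.7853 km/s


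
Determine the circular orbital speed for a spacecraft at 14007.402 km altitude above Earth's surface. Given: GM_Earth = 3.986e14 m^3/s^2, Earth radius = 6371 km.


r = R_E + alt = 6371.0 + 14007.402 = 20378.4020 km = 2.0378402e+07 m
v = sqrt(mu/r) = sqrt(3.986e14 / 2.0378402e+07) = 4422.6603 m/s = 4.4227 km/s

4.4227 km/s


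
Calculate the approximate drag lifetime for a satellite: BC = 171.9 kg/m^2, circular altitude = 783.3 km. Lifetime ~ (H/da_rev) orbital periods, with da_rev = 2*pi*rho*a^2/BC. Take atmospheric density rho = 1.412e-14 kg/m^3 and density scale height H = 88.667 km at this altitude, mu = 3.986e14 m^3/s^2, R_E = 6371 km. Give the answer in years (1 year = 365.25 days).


a = R_E + alt = 7154.3000 km = 7.1543e+06 m
da_rev = 2*pi*rho*a^2/BC = 2*pi*1.412e-14*(7.1543e+06)^2/171.9 = 0.0264163605 m per revolution
N = H/da_rev = 88667.0000 m / 0.0264163605 m = 3.3565184e+06 revolutions
P = 2*pi*sqrt(a^3/mu) = 6022.2938 s
lifetime = N*P = 3.3565184e+06 * 6022.2938 = 2.021394e+10 s = 233957.6397 days
years = 233957.6397 / 365.25 = 640.5411 years

640.5411 years


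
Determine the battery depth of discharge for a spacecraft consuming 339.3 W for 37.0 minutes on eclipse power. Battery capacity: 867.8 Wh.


E_used = P * t / 60 = 339.3 * 37.0 / 60 = 209.2350 Wh
DOD = E_used / E_total * 100 = 209.2350 / 867.8 * 100
DOD = 24.1110 %

24.1110 %


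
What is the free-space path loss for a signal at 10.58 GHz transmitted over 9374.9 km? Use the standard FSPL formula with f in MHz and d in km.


f = 10.58 GHz = 10580.0000 MHz
d = 9374.9 km
FSPL = 32.44 + 20*log10(10580.0000) + 20*log10(9374.9)
FSPL = 32.44 + 80.4897 + 79.4393
FSPL = 192.3690 dB

192.3690 dB


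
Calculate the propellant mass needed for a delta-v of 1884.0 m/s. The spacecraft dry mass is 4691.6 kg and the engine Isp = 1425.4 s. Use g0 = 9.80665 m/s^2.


ve = Isp * g0 = 1425.4 * 9.80665 = 13978.398910 m/s
mass ratio = exp(dv/ve) = exp(1884.0/13978.398910) = 1.14428431
m_prop = m_dry * (mr - 1) = 4691.6 * (1.14428431 - 1)
m_prop = 676.9243 kg

676.9243 kg


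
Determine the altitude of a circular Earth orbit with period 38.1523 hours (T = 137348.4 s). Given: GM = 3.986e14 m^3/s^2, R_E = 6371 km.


T = 137348.4 s
r = (mu*T^2/(4*pi^2))^(1/3) = (3.986e14 * 137348.4^2 / (4*pi^2))^(1/3)
r = 5.7536255e+07 m = 57536.2548 km
alt = r - R_E = 57536.2548 - 6371 = 51165.2548 km

51165.2548 km


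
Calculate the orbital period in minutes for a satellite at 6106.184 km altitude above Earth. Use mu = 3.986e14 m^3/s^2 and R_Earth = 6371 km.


r = 12477.1840 km = 1.2477184e+07 m
T = 2*pi*sqrt(r^3/mu) = 2*pi*sqrt(1.9424495e+21 / 3.986e14)
T = 13870.3075 s = 231.1718 min

231.1718 minutes


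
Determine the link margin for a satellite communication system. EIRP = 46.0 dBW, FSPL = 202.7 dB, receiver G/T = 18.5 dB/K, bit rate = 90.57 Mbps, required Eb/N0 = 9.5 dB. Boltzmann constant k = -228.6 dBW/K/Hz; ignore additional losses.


C/N0 = EIRP - FSPL + G/T - k = 46.0 - 202.7 + 18.5 - (-228.6)
C/N0 = 90.4000 dB-Hz
R_b = 90.57 Mbps = 9.057e+07 bps -> 10*log10(R_b) = 79.5698 dB-Hz
Eb/N0 = C/N0 - 10*log10(R_b) = 90.4000 - 79.5698 = 10.8302 dB
Margin = Eb/N0 - Eb/N0_req = 10.8302 - 9.5 = 1.3302 dB (link closes)

1.3302 dB


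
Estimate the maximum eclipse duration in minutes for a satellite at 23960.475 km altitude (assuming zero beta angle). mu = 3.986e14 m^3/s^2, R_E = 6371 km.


r = 30331.4750 km
T = 876.1940 min
Eclipse fraction = arcsin(R_E/r)/pi = arcsin(6371.0000/30331.4750)/pi
= arcsin(0.2100458)/pi = 0.06736132
Eclipse duration = 0.06736132 * 876.1940 = 59.0216 min

59.0216 minutes


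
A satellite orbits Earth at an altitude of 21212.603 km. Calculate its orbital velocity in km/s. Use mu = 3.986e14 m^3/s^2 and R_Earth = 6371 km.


r = R_E + alt = 6371.0 + 21212.603 = 27583.6030 km = 2.7583603e+07 m
v = sqrt(mu/r) = sqrt(3.986e14 / 2.7583603e+07) = 3801.3963 m/s = 3.8014 km/s

3.8014 km/s


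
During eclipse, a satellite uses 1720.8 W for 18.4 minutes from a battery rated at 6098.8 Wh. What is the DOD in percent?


E_used = P * t / 60 = 1720.8 * 18.4 / 60 = 527.7120 Wh
DOD = E_used / E_total * 100 = 527.7120 / 6098.8 * 100
DOD = 8.6527 %

8.6527 %


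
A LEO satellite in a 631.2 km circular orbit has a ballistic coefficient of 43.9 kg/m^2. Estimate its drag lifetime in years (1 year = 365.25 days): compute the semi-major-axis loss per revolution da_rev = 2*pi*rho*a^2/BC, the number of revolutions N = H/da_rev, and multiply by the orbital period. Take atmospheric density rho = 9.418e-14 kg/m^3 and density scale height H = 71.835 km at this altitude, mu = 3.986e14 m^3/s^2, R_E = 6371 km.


a = R_E + alt = 7002.2000 km = 7.0022e+06 m
da_rev = 2*pi*rho*a^2/BC = 2*pi*9.418e-14*(7.0022e+06)^2/43.9 = 0.660911116 m per revolution
N = H/da_rev = 71835.0000 m / 0.660911116 m = 108690.8636 revolutions
P = 2*pi*sqrt(a^3/mu) = 5831.2678 s
lifetime = N*P = 108690.8636 * 5831.2678 = 6.3380553e+08 s = 7335.7122 days
years = 7335.7122 / 365.25 = 20.0841 years

20.0841 years


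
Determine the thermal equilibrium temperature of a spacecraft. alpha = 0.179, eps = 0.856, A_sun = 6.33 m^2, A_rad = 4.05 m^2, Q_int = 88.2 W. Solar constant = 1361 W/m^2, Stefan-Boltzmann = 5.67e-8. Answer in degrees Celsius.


Numerator = alpha*S*A_sun + Q_int = 0.179*1361*6.33 + 88.2 = 1630.3083 W
Denominator = eps*sigma*A_rad = 0.856*5.67e-8*4.05 = 1.9656756e-07 W/K^4
T^4 = 8.2938826e+09 K^4
T = 301.7793 K = 28.6293 C

28.6293 degrees Celsius


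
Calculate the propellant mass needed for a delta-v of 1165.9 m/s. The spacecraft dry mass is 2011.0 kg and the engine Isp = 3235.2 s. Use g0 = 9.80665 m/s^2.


ve = Isp * g0 = 3235.2 * 9.80665 = 31726.474080 m/s
mass ratio = exp(dv/ve) = exp(1165.9/31726.474080) = 1.03743206
m_prop = m_dry * (mr - 1) = 2011.0 * (1.03743206 - 1)
m_prop = 75.2759 kg

75.2759 kg


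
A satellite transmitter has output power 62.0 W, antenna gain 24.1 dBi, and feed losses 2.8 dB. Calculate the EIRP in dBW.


Pt = 62.0 W = 17.9239 dBW
EIRP = Pt_dBW + Gt - losses = 17.9239 + 24.1 - 2.8 = 39.2239 dBW

39.2239 dBW


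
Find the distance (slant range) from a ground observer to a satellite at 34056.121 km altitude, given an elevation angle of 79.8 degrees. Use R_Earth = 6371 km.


h = 34056.121 km, el = 79.8 deg
d = -R_E*sin(el) + sqrt((R_E*sin(el))^2 + 2*R_E*h + h^2)
d = -6371.0000*sin(1.3928) + sqrt((6371.0000*0.9841956)^2 + 2*6371.0000*34056.121 + 34056.121^2)
d = 34141.0652 km

34141.0652 km


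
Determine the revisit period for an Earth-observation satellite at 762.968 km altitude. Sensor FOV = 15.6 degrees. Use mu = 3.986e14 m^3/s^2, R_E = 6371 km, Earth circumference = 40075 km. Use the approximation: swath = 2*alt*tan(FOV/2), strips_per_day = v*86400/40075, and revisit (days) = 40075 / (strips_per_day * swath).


swath = 2*762.968*tan(0.1361357) = 209.0272 km
v = sqrt(mu/r) = 7474.8601 m/s = 7.4749 km/s
strips/day = v*86400/40075 = 7.4749*86400/40075 = 16.1155
coverage/day = strips * swath = 16.1155 * 209.0272 = 3368.5744 km
revisit = 40075 / 3368.5744 = 11.8967 days

11.8967 days


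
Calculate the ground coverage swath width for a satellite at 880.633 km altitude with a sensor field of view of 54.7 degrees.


FOV = 54.7 deg = 0.9546951 rad
swath = 2 * alt * tan(FOV/2) = 2 * 880.633 * tan(0.4773476)
swath = 2 * 880.633 * 0.5172441
swath = 911.0045 km

911.0045 km


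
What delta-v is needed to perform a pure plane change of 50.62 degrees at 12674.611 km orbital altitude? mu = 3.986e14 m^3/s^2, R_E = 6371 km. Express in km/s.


r = 19045.6110 km = 1.9045611e+07 m
V = sqrt(mu/r) = 4574.7903 m/s
di = 50.62 deg = 0.8834857 rad
dV = 2*V*sin(di/2) = 2*4574.7903*sin(0.4417428)
dV = 3911.5889 m/s = 3.9116 km/s

3.9116 km/s


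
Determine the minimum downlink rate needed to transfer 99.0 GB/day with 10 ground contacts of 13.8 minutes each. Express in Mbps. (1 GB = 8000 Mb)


total contact time = 10 * 13.8 * 60 = 8280.0000 s
data = 99.0 GB = 792000.0000 Mb
rate = 792000.0000 / 8280.0000 = 95.6522 Mbps

95.6522 Mbps


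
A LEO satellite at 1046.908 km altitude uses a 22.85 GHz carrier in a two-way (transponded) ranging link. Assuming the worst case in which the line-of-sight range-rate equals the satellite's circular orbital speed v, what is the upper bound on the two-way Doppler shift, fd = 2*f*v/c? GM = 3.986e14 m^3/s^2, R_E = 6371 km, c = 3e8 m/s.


r = 7.417908e+06 m
v = sqrt(mu/r) = 7330.4043 m/s (worst-case radial velocity)
f = 22.85 GHz = 2.285e+10 Hz
fd = 2*f*v/c = 2*2.285e+10*7330.4043/3.0e+08
fd = 1.1166649e+06 Hz

1.1167e+06 Hz


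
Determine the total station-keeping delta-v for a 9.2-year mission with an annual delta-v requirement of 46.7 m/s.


dV = rate * years = 46.7 * 9.2
dV = 429.6400 m/s

429.6400 m/s


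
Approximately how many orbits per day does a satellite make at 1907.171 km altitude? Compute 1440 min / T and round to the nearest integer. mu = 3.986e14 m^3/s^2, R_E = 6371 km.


r = 8.278171e+06 m
T = 2*pi*sqrt(r^3/mu) = 7495.7106 s = 124.9285 min
revs/day = 1440 / 124.9285 = 11.5266
Rounded: 12 revolutions per day

12 revolutions per day


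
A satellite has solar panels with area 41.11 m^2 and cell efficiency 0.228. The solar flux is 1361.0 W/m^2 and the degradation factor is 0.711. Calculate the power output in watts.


P = area * eta * S * degradation
P = 41.11 * 0.228 * 1361.0 * 0.711
P = 9070.0577 W

9070.0577 W


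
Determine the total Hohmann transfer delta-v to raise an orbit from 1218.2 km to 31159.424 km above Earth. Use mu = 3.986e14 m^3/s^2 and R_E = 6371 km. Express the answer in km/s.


r1 = 7589.2000 km = 7.5892e+06 m
r2 = 37530.4240 km = 3.7530424e+07 m
dv1 = sqrt(mu/r1)*(sqrt(2*r2/(r1+r2)) - 1) = 2100.2755 m/s
dv2 = sqrt(mu/r2)*(1 - sqrt(2*r1/(r1+r2))) = 1368.7467 m/s
total dv = |dv1| + |dv2| = 2100.2755 + 1368.7467 = 3469.0221 m/s = 3.4690 km/s

3.4690 km/s


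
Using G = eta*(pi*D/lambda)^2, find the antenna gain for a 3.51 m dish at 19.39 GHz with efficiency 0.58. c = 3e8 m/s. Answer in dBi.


lambda = c/f = 3e8 / 1.939e+10 = 0.01547189 m
G = eta*(pi*D/lambda)^2 = 0.58*(pi*3.51/0.01547189)^2
G = 294615.1532 (linear)
G = 10*log10(294615.1532) = 54.6926 dBi

54.6926 dBi


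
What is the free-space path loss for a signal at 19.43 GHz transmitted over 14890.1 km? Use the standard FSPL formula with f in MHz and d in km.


f = 19.43 GHz = 19430.0000 MHz
d = 14890.1 km
FSPL = 32.44 + 20*log10(19430.0000) + 20*log10(14890.1)
FSPL = 32.44 + 85.7695 + 83.4580
FSPL = 201.6674 dB

201.6674 dB


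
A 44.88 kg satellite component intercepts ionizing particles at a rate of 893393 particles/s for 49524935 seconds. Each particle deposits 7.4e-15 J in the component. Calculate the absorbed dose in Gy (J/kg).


Total energy deposited = rate * time * E_per
  = 893393 * 49524935 * 7.4e-15 = 0.3274147 J
Dose = E_total / mass = 0.3274147 / 44.88
Dose = 0.007295337 Gy

0.0073 Gy


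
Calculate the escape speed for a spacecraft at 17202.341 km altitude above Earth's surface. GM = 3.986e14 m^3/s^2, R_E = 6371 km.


r = 6371.0 + 17202.341 = 23573.3410 km = 2.3573341e+07 m
v_esc = sqrt(2*mu/r) = sqrt(2*3.986e14 / 2.3573341e+07)
v_esc = 5815.3127 m/s = 5.8153 km/s

5.8153 km/s


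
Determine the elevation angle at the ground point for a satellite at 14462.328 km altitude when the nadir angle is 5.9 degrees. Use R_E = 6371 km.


r = R_E + alt = 20833.3280 km
Law of sines in the satellite / Earth-center / ground-point triangle:
  sin(nadir)/R_E = sin(90 + el)/r  =>  cos(el) = (r/R_E)*sin(nadir)
cos(el) = (20833.3280 / 6371.0000) * sin(5.9 deg) = 0.3361341
el = arccos(0.3361341) = 70.3585 deg
(Earth-central angle = 90 - nadir - el = 13.7415 deg)

70.3585 degrees


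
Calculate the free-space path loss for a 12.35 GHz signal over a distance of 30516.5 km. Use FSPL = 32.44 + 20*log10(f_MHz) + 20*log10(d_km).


f = 12.35 GHz = 12350.0000 MHz
d = 30516.5 km
FSPL = 32.44 + 20*log10(12350.0000) + 20*log10(30516.5)
FSPL = 32.44 + 81.8333 + 89.6907
FSPL = 203.9640 dB

203.9640 dB


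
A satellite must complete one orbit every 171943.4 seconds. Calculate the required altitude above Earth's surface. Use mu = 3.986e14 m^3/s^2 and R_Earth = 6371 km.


T = 171943.4 s
r = (mu*T^2/(4*pi^2))^(1/3) = (3.986e14 * 171943.4^2 / (4*pi^2))^(1/3)
r = 6.6831754e+07 m = 66831.7540 km
alt = r - R_E = 66831.7540 - 6371 = 60460.7540 km

60460.7540 km


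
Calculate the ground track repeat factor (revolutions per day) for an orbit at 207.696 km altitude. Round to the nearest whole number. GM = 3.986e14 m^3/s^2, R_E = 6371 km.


r = 6.578696e+06 m
T = 2*pi*sqrt(r^3/mu) = 5310.3231 s = 88.5054 min
revs/day = 1440 / 88.5054 = 16.2702
Rounded: 16 revolutions per day

16 revolutions per day


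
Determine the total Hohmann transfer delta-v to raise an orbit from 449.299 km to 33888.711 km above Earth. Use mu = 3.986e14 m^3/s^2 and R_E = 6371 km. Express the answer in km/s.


r1 = 6820.2990 km = 6.820299e+06 m
r2 = 40259.7110 km = 4.0259711e+07 m
dv1 = sqrt(mu/r1)*(sqrt(2*r2/(r1+r2)) - 1) = 2352.8602 m/s
dv2 = sqrt(mu/r2)*(1 - sqrt(2*r1/(r1+r2))) = 1452.8589 m/s
total dv = |dv1| + |dv2| = 2352.8602 + 1452.8589 = 3805.7191 m/s = 3.8057 km/s

3.8057 km/s


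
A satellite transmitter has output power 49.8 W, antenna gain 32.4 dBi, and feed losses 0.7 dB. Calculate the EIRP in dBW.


Pt = 49.8 W = 16.9723 dBW
EIRP = Pt_dBW + Gt - losses = 16.9723 + 32.4 - 0.7 = 48.6723 dBW

48.6723 dBW


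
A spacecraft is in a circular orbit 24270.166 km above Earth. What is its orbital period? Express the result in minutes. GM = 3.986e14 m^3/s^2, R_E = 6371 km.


r = 30641.1660 km = 3.0641166e+07 m
T = 2*pi*sqrt(r^3/mu) = 2*pi*sqrt(2.876841e+22 / 3.986e14)
T = 53378.8426 s = 889.6474 min

889.6474 minutes


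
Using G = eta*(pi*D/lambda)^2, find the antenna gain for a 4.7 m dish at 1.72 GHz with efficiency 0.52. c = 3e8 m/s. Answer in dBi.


lambda = c/f = 3e8 / 1.72e+09 = 0.1744186 m
G = eta*(pi*D/lambda)^2 = 0.52*(pi*4.7/0.1744186)^2
G = 3726.6035 (linear)
G = 10*log10(3726.6035) = 35.7131 dBi

35.7131 dBi


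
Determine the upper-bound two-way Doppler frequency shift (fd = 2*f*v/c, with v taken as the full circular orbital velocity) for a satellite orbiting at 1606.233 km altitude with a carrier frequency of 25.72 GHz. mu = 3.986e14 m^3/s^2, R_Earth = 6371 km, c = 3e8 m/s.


r = 7.977233e+06 m
v = sqrt(mu/r) = 7068.7481 m/s (worst-case radial velocity)
f = 25.72 GHz = 2.572e+10 Hz
fd = 2*f*v/c = 2*2.572e+10*7068.7481/3.0e+08
fd = 1.2120547e+06 Hz

1.2121e+06 Hz


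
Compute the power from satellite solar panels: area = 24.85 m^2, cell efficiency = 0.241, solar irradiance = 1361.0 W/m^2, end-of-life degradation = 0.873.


P = area * eta * S * degradation
P = 24.85 * 0.241 * 1361.0 * 0.873
P = 7115.6701 W

7115.6701 W


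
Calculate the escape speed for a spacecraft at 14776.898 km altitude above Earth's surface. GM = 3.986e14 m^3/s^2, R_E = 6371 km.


r = 6371.0 + 14776.898 = 21147.8980 km = 2.1147898e+07 m
v_esc = sqrt(2*mu/r) = sqrt(2*3.986e14 / 2.1147898e+07)
v_esc = 6139.7409 m/s = 6.1397 km/s

6.1397 km/s


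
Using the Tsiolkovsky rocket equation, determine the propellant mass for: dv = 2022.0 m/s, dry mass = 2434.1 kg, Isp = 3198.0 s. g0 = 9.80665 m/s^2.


ve = Isp * g0 = 3198.0 * 9.80665 = 31361.666700 m/s
mass ratio = exp(dv/ve) = exp(2022.0/31361.666700) = 1.06659743
m_prop = m_dry * (mr - 1) = 2434.1 * (1.06659743 - 1)
m_prop = 162.1048 kg

162.1048 kg


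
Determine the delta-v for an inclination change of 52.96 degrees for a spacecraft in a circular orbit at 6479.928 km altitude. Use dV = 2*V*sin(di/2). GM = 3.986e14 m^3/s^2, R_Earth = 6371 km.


r = 12850.9280 km = 1.2850928e+07 m
V = sqrt(mu/r) = 5569.3101 m/s
di = 52.96 deg = 0.9243264 rad
dV = 2*V*sin(di/2) = 2*5569.3101*sin(0.4621632)
dV = 4966.5481 m/s = 4.9665 km/s

4.9665 km/s


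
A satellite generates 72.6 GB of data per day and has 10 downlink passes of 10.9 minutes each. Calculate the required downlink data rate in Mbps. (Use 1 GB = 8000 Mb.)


total contact time = 10 * 10.9 * 60 = 6540.0000 s
data = 72.6 GB = 580800.0000 Mb
rate = 580800.0000 / 6540.0000 = 88.8073 Mbps

88.8073 Mbps


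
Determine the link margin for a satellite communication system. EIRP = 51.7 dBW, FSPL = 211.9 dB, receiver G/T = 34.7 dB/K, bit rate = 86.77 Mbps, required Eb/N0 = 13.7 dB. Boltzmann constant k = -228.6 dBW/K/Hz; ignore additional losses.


C/N0 = EIRP - FSPL + G/T - k = 51.7 - 211.9 + 34.7 - (-228.6)
C/N0 = 103.1000 dB-Hz
R_b = 86.77 Mbps = 8.677e+07 bps -> 10*log10(R_b) = 79.3837 dB-Hz
Eb/N0 = C/N0 - 10*log10(R_b) = 103.1000 - 79.3837 = 23.7163 dB
Margin = Eb/N0 - Eb/N0_req = 23.7163 - 13.7 = 10.0163 dB (link closes)

10.0163 dB


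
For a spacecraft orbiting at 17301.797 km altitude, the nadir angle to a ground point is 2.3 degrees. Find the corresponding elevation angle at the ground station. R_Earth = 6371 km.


r = R_E + alt = 23672.7970 km
Law of sines in the satellite / Earth-center / ground-point triangle:
  sin(nadir)/R_E = sin(90 + el)/r  =>  cos(el) = (r/R_E)*sin(nadir)
cos(el) = (23672.7970 / 6371.0000) * sin(2.3 deg) = 0.1491182
el = arccos(0.1491182) = 81.4242 deg
(Earth-central angle = 90 - nadir - el = 6.2758 deg)

81.4242 degrees
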